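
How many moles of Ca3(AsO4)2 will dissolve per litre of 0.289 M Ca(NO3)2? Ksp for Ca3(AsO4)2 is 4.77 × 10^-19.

s ≈ 2.22 x 10^-9 M

Ca3(AsO4)2(s) <=> 3 Ca^2+ + 2 AsO4^3-
Ksp = [Ca^2+]^3[AsO4^3-]^2
Let s be the molar solubility in this solution. [Ca^2+] = 0.289 + 3s ≈ 0.289, [AsO4^3-] = 2s (Ksp is small, so little additional dissolves).
Ksp ≈ (0.289)^3 × (2s)^2
s = 2.22 × 10^-9 M
Check: 3s = 6.7 x 10^-9 ≪ 0.289, so the approximation is valid.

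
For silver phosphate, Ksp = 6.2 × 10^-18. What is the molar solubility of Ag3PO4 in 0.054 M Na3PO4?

1.6 × 10^-6 M

Ag3PO4(s) ⇌ 3 Ag^+ + PO4^3-
Ksp = [Ag^+]^3[PO4^3-]
If s mol/L dissolves here, [Ag^+] = 3s, [PO4^3-] = 0.054 + s ≈ 0.054 (since PO4^3- from Na3PO4 dominates).
Ksp ≈ (3s)^3 × 0.054
s = 1.6 × 10^-6 M
Check: s = 1.6 x 10^-6 ≪ 0.054, so the approximation is valid.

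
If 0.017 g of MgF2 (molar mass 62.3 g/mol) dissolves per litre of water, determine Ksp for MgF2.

Molar solubility s = (1.7 × 10^-2 g/L) / (62.3 g/mol) = 2.73 x 10^-4 M.
MgF2(s) <=> Mg^2+ + 2 F^-
For each mole of MgF2 that dissolves: [Mg^2+] = s, [F^-] = 2s.
Ksp = [Mg^2+][F^-]^2
So Ksp = s × (2s)^2 = 4s^3
Ksp = 4 × (2.73 × 10^-4)^3 = 8.1 x 10^-11

8.1e-11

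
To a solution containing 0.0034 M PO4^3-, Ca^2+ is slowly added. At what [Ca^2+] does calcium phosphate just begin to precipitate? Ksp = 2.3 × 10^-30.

[Ca^2+] = 5.8 × 10^-9 M

Ca3(PO4)2(s) ⇌ 3 Ca^2+ + 2 PO4^3-
Ksp = [Ca^2+]^3[PO4^3-]^2
Precipitation begins when Q = Ksp. With [PO4^3-] = 0.0034 M:
2.3 × 10^-30 = (0.0034)^2 × [Ca^2+]^3
[Ca^2+] = (2.3 × 10^-30 / 1.16 × 10^-5)^(1/3) = 5.8 x 10^-9 M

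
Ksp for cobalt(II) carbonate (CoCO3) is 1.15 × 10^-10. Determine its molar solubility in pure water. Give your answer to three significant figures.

1.07e-5 M

CoCO3(s) ⇌ Co^2+ + CO3^2-
Ksp = [Co^2+][CO3^2-]
If s mol/L of CoCO3 dissolves, [Co^2+] = s and [CO3^2-] = s.
Ksp = (s)(s) = s^2
s = √(1.15 × 10^-10) = 1.07 × 10^-5 M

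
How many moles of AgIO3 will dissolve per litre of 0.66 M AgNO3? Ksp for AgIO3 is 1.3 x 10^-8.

s ≈ 2.0 × 10^-8 M

AgIO3(s) ⇌ Ag^+(aq) + IO3^-(aq)
Ksp = [Ag^+][IO3^-]
Let s be the molar solubility in this solution. [Ag^+] = 0.66 + s ≈ 0.66, [IO3^-] = s (Ksp is small, so little additional dissolves).
Ksp ≈ 0.66 × s
s = 2.0 × 10^-8 M
Check: s = 2.0 × 10^-8 ≪ 0.66, so the approximation is valid.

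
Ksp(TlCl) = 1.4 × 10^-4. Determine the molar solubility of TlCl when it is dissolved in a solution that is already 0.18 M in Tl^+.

TlCl(s) ⇌ Tl^+(aq) + Cl^-(aq)
Ksp = [Tl^+][Cl^-]
Let s be the molar solubility in this solution. [Tl^+] = 0.18 + s ≈ 0.18, [Cl^-] = s (common-ion effect: Tl^+ is already 0.18 M).
Ksp ≈ 0.18 × s
s = 7.8 × 10^-4 M
Check: s = 7.8 × 10^-4 ≪ 0.18, so the approximation is valid.

7.8 x 10^-4 M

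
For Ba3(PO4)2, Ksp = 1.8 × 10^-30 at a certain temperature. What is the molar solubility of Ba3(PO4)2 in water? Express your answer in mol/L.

Ba3(PO4)2(s) <=> 3 Ba^2+ + 2 PO4^3-
Ksp = [Ba^2+]^3[PO4^3-]^2
If s mol/L of Ba3(PO4)2 dissolves, [Ba^2+] = 3s and [PO4^3-] = 2s.
Substituting: Ksp = (3s)^3(2s)^2 = 108s^5
s = (1.8 × 10^-30 / 108)^(1/5) = 4.4 × 10^-7 M

4.4e-7 M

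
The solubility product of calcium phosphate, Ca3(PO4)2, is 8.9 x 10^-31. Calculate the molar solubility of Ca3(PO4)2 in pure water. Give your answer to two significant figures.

Ca3(PO4)2(s) ⇌ 3 Ca^2+ + 2 PO4^3-
Ksp = [Ca^2+]^3[PO4^3-]^2
For each mole of Ca3(PO4)2 that dissolves: [Ca^2+] = 3s, [PO4^3-] = 2s.
Ksp = (3s)^3(2s)^2 = 108s^5
s^5 = 8.9 x 10^-31 / 108, so s = 3.8 x 10^-7 M

s = 3.8 x 10^-7 M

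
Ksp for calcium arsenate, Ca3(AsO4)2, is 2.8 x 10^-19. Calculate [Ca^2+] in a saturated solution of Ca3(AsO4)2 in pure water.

[Ca^2+] ≈ 2.3e-4 M

Ca3(AsO4)2(s) <=> 3 Ca^2+(aq) + 2 AsO4^3-(aq)
Ksp = [Ca^2+]^3[AsO4^3-]^2
If s mol/L of Ca3(AsO4)2 dissolves, [Ca^2+] = 3s and [AsO4^3-] = 2s.
Substituting: Ksp = (3s)^3(2s)^2 = 108s^5
s^5 = 2.8 x 10^-19 / 108, so s = 7.63 x 10^-5 M
[Ca^2+] = 3s = 2.3 x 10^-4 M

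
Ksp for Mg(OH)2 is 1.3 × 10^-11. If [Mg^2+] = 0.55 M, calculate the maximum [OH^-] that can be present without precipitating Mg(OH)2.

4.9 × 10^-6 M

Mg(OH)2(s) ⇌ Mg^2+(aq) + 2 OH^-(aq)
Ksp = [Mg^2+][OH^-]^2
Precipitation begins when Q = Ksp. With [Mg^2+] = 0.55 M:
1.3 × 10^-11 = (0.55) × [OH^-]^2
[OH^-] = (1.3 × 10^-11 / 5.5 × 10^-1)^(1/2) = 4.9 × 10^-6 M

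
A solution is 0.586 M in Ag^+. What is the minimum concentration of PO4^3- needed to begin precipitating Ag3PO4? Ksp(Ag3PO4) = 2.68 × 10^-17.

[PO4^3-] ≈ 1.33 × 10^-16 M

Ag3PO4(s) ⇌ 3 Ag^+(aq) + PO4^3-(aq)
Ksp = [Ag^+]^3[PO4^3-]
Precipitation begins when Q = Ksp. With [Ag^+] = 0.586 M:
2.68 × 10^-17 = (0.586)^3 × [PO4^3-]
[PO4^3-] = (2.68 × 10^-17 / 2.012 x 10^-1) = 1.33 x 10^-16 M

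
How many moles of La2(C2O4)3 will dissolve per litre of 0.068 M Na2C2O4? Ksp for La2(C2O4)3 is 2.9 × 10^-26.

4.8 x 10^-12 M

La2(C2O4)3(s) ⇌ 2 La^3+(aq) + 3 C2O4^2-(aq)
Ksp = [La^3+]^2[C2O4^2-]^3
If s mol/L dissolves here, [La^3+] = 2s, [C2O4^2-] = 0.068 + 3s ≈ 0.068 (Ksp is small, so little additional dissolves).
Ksp ≈ (2s)^2 × (0.068)^3
s = 4.8 × 10^-12 M
Check: 3s = 1.4 × 10^-11 ≪ 0.068, so the approximation is valid.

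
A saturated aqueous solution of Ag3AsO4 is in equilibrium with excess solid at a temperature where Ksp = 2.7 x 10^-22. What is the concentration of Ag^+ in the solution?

[Ag^+] = 5.3 x 10^-6 M

Ag3AsO4(s) <=> 3 Ag^+ + AsO4^3-
Ksp = [Ag^+]^3[AsO4^3-]
Let s = molar solubility. Then [Ag^+] = 3s and [AsO4^3-] = s.
Ksp = (3s)^3s = 27s^4
s = (2.7 x 10^-22 / 27)^(1/4) = 1.78 × 10^-6 M
[Ag^+] = 3s = 5.3 x 10^-6 M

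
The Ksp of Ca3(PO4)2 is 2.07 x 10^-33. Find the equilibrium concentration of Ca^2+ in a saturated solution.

[Ca^2+] = 3.42 × 10^-7 M

Ca3(PO4)2(s) ⇌ 3 Ca^2+(aq) + 2 PO4^3-(aq)
Ksp = [Ca^2+]^3[PO4^3-]^2
If s mol/L of Ca3(PO4)2 dissolves, [Ca^2+] = 3s and [PO4^3-] = 2s.
Substituting: Ksp = (3s)^3(2s)^2 = 108s^5
s^5 = 2.07 x 10^-33 / 108, so s = 1.139 × 10^-7 M
[Ca^2+] = 3s = 3.42 × 10^-7 M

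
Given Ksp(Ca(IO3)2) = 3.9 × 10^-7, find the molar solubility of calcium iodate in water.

Ca(IO3)2(s) ⇌ Ca^2+(aq) + 2 IO3^-(aq)
Ksp = [Ca^2+][IO3^-]^2
With molar solubility s: [Ca^2+] = s, [IO3^-] = 2s.
Substituting: Ksp = s(2s)^2 = 4s^3
Solving, s = (3.9 × 10^-7/4)^(1/3) = 4.6 x 10^-3 M

4.6e-3 M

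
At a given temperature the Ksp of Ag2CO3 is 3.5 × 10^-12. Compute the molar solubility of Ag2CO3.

Ag2CO3(s) ⇌ 2 Ag^+(aq) + CO3^2-(aq)
Ksp = [Ag^+]^2[CO3^2-]
If s mol/L of Ag2CO3 dissolves, [Ag^+] = 2s and [CO3^2-] = s.
So Ksp = (2s)^2 × s = 4s^3
Solving, s = (3.5 × 10^-12/4)^(1/3) = 9.6 × 10^-5 M

s ≈ 9.6 × 10^-5 M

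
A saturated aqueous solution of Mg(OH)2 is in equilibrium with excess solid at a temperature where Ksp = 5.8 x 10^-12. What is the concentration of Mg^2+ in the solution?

Mg(OH)2(s) <=> Mg^2+ + 2 OH^-
Ksp = [Mg^2+][OH^-]^2
With molar solubility s: [Mg^2+] = s, [OH^-] = 2s.
Ksp = s(2s)^2 = 4s^3
Solving, s = (5.8 x 10^-12/4)^(1/3) = 1.13 x 10^-4 M
[Mg^2+] = s = 1.1 x 10^-4 M

1.1 × 10^-4 M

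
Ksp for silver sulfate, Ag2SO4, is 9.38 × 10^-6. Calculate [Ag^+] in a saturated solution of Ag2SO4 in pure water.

[Ag^+] ≈ 2.66 × 10^-2 M

Ag2SO4(s) <=> 2 Ag^+(aq) + SO4^2-(aq)
Ksp = [Ag^+]^2[SO4^2-]
With molar solubility s: [Ag^+] = 2s, [SO4^2-] = s.
So Ksp = (2s)^2 × s = 4s^3
Solving, s = (9.38 × 10^-6/4)^(1/3) = 1.329 × 10^-2 M
[Ag^+] = 2s = 2.66 × 10^-2 M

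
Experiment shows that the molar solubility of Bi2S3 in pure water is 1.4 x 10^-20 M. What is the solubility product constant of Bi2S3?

Ksp ≈ 5.8 × 10^-98

Bi2S3(s) ⇌ 2 Bi^3+ + 3 S^2-
If s mol/L of Bi2S3 dissolves, [Bi^3+] = 2s and [S^2-] = 3s.
Ksp = [Bi^3+]^2[S^2-]^3
So Ksp = (2s)^2 × (3s)^3 = 108s^5
Ksp = 108 × (1.4 x 10^-20)^5 = 5.8 x 10^-98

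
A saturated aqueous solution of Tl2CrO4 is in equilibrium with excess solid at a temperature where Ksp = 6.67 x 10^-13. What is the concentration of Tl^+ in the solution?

Tl2CrO4(s) ⇌ 2 Tl^+ + CrO4^2-
Ksp = [Tl^+]^2[CrO4^2-]
With molar solubility s: [Tl^+] = 2s, [CrO4^2-] = s.
Substituting: Ksp = (2s)^2s = 4s^3
s = (6.67 x 10^-13 / 4)^(1/3) = 5.504 × 10^-5 M
[Tl^+] = 2s = 1.10 × 10^-4 M

[Tl^+] = 1.10 × 10^-4 M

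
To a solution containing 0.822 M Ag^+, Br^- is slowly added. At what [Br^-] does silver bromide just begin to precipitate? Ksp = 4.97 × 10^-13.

AgBr(s) <=> Ag^+ + Br^-
Ksp = [Ag^+][Br^-]
Precipitation begins when Q = Ksp. With [Ag^+] = 0.822 M:
4.97 × 10^-13 = (0.822) × [Br^-]
[Br^-] = (4.97 × 10^-13 / 8.22 x 10^-1) = 6.05 × 10^-13 M

6.05 x 10^-13 M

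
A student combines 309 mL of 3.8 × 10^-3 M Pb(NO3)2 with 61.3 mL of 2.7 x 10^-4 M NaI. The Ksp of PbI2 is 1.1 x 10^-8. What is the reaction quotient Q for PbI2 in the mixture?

Q = 6.3e-12

Total volume = 309 + 61.3 = 370.3 mL.
[Pb^2+] = 3.8 × 10^-3 × (309/370.3) = 3.17 × 10^-3 M
[I^-] = 2.7 x 10^-4 × (61.3/370.3) = 4.47 x 10^-5 M
PbI2(s) ⇌ Pb^2+(aq) + 2 I^-(aq), so Q = [Pb^2+][I^-]^2
Q = (3.17 × 10^-3)(4.47 × 10^-5)^2 = 6.3 × 10^-12
Q < Ksp, so no precipitate of PbI2 forms.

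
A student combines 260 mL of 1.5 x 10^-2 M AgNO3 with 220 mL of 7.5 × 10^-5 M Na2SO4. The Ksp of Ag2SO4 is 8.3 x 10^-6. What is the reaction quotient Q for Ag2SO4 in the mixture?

Total volume = 260 + 220 = 480 mL.
[Ag^+] = 1.5 × 10^-2 × (260/480) = 8.13 × 10^-3 M
[SO4^2-] = 7.5 × 10^-5 × (220/480) = 3.44 x 10^-5 M
Ag2SO4(s) <=> 2 Ag^+ + SO4^2-, so Q = [Ag^+]^2[SO4^2-]
Q = (8.13 × 10^-3)^2(3.44 × 10^-5) = 2.3 × 10^-9
Q < Ksp, so no precipitate of Ag2SO4 forms.

2.3e-9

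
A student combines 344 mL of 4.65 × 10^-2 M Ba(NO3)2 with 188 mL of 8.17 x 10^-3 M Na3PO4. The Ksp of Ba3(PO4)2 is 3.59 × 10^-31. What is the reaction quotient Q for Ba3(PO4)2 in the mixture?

Total volume = 344 + 188 = 532 mL.
[Ba^2+] = 4.65 × 10^-2 × (344/532) = 3.007 x 10^-2 M
[PO4^3-] = 8.17 × 10^-3 × (188/532) = 2.887 × 10^-3 M
Ba3(PO4)2(s) ⇌ 3 Ba^2+(aq) + 2 PO4^3-(aq), so Q = [Ba^2+]^3[PO4^3-]^2
Q = (3.007 × 10^-2)^3(2.887 × 10^-3)^2 = 2.27 × 10^-10
Q > Ksp, so Ba3(PO4)2 will precipitate.

2.27 × 10^-10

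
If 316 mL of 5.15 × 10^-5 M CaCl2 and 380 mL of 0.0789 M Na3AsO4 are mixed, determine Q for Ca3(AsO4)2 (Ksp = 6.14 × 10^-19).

Q = 2.37e-17

Total volume = 316 + 380 = 696 mL.
[Ca^2+] = 5.15 × 10^-5 × (316/696) = 2.338 × 10^-5 M
[AsO4^3-] = 7.89 × 10^-2 × (380/696) = 4.308 x 10^-2 M
Ca3(AsO4)2(s) <=> 3 Ca^2+(aq) + 2 AsO4^3-(aq), so Q = [Ca^2+]^3[AsO4^3-]^2
Q = (2.338 × 10^-5)^3(4.308 × 10^-2)^2 = 2.37 × 10^-17
Q > Ksp, so Ca3(AsO4)2 will precipitate.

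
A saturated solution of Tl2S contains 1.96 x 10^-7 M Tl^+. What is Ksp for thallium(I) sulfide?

Tl2S(s) ⇌ 2 Tl^+(aq) + S^2-(aq)
Stoichiometry gives [S^2-] = (1/2)[Tl^+] = 9.800 x 10^-8 M.
Ksp = [Tl^+]^2[S^2-]
Ksp = (1.96 x 10^-7)^2 × 9.800 × 10^-8 = 3.76 x 10^-21

Ksp = 3.76 × 10^-21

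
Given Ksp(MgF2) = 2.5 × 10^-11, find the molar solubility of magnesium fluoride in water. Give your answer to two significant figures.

1.8 x 10^-4 M

MgF2(s) ⇌ Mg^2+ + 2 F^-
Ksp = [Mg^2+][F^-]^2
With molar solubility s: [Mg^2+] = s, [F^-] = 2s.
Substituting: Ksp = s(2s)^2 = 4s^3
s^3 = 2.5 × 10^-11 / 4, so s = 1.8 x 10^-4 M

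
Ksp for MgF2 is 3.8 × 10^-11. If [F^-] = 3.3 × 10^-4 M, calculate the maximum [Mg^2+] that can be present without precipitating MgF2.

MgF2(s) ⇌ Mg^2+ + 2 F^-
Ksp = [Mg^2+][F^-]^2
Precipitation begins when Q = Ksp. With [F^-] = 3.3 × 10^-4 M:
3.8 × 10^-11 = (3.3 × 10^-4)^2 × [Mg^2+]
[Mg^2+] = (3.8 × 10^-11 / 1.09 x 10^-7) = 3.5 × 10^-4 M

[Mg^2+] ≈ 3.5e-4 M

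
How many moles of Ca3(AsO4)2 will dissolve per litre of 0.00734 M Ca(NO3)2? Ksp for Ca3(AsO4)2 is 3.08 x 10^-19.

s ≈ 4.41 × 10^-7 M

Ca3(AsO4)2(s) ⇌ 3 Ca^2+ + 2 AsO4^3-
Ksp = [Ca^2+]^3[AsO4^3-]^2
If s mol/L dissolves here, [Ca^2+] = 0.00734 + 3s ≈ 0.00734, [AsO4^3-] = 2s (since Ca^2+ from Ca(NO3)2 dominates).
Ksp ≈ (0.00734)^3 × (2s)^2
s = 4.41 × 10^-7 M
Check: 3s = 1.3 × 10^-6 ≪ 0.00734, so the approximation is valid.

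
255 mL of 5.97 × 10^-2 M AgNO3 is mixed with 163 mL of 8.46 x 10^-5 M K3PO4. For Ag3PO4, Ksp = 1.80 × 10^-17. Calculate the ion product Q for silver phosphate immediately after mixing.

Q ≈ 1.59 × 10^-9

Total volume = 255 + 163 = 418 mL.
[Ag^+] = 5.97 x 10^-2 × (255/418) = 3.642 x 10^-2 M
[PO4^3-] = 8.46 x 10^-5 × (163/418) = 3.299 x 10^-5 M
Ag3PO4(s) <=> 3 Ag^+(aq) + PO4^3-(aq), so Q = [Ag^+]^3[PO4^3-]
Q = (3.642 × 10^-2)^3(3.299 × 10^-5) = 1.59 × 10^-9
Q > Ksp, so Ag3PO4 will precipitate.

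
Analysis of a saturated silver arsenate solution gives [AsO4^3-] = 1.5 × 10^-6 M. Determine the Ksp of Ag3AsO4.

1.4e-22

Ag3AsO4(s) ⇌ 3 Ag^+ + AsO4^3-
Stoichiometry gives [Ag^+] = (3/1)[AsO4^3-] = 4.50 x 10^-6 M.
Ksp = [Ag^+]^3[AsO4^3-]
Ksp = (4.50 x 10^-6)^3 × 1.5 × 10^-6 = 1.4 × 10^-22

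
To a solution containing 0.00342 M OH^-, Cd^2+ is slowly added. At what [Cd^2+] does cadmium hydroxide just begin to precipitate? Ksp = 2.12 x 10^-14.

[Cd^2+] ≈ 1.81 × 10^-9 M

Cd(OH)2(s) ⇌ Cd^2+ + 2 OH^-
Ksp = [Cd^2+][OH^-]^2
Precipitation begins when Q = Ksp. With [OH^-] = 0.00342 M:
2.12 x 10^-14 = (0.00342)^2 × [Cd^2+]
[Cd^2+] = (2.12 x 10^-14 / 1.170 × 10^-5) = 1.81 × 10^-9 M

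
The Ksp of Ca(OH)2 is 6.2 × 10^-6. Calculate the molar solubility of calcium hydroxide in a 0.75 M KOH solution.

Ca(OH)2(s) ⇌ Ca^2+ + 2 OH^-
Ksp = [Ca^2+][OH^-]^2
If s mol/L dissolves here, [Ca^2+] = s, [OH^-] = 0.75 + 2s ≈ 0.75 (Ksp is small, so little additional dissolves).
Ksp ≈ s × (0.75)^2
s = 1.1 x 10^-5 M
Check: 2s = 2.2 × 10^-5 ≪ 0.75, so the approximation is valid.

s = 1.1e-5 M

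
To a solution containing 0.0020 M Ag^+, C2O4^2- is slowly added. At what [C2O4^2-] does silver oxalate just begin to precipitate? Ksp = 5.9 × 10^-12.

1.5 × 10^-6 M

Ag2C2O4(s) <=> 2 Ag^+(aq) + C2O4^2-(aq)
Ksp = [Ag^+]^2[C2O4^2-]
Precipitation begins when Q = Ksp. With [Ag^+] = 0.0020 M:
5.9 × 10^-12 = (0.0020)^2 × [C2O4^2-]
[C2O4^2-] = (5.9 × 10^-12 / 4.00 × 10^-6) = 1.5 x 10^-6 M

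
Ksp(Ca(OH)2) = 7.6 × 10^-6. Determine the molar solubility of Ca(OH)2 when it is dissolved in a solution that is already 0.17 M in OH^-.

Ca(OH)2(s) ⇌ Ca^2+ + 2 OH^-
Ksp = [Ca^2+][OH^-]^2
Let s be the molar solubility in this solution. [Ca^2+] = s, [OH^-] = 0.17 + 2s ≈ 0.17 (common-ion effect: OH^- is already 0.17 M).
Ksp ≈ s × (0.17)^2
s = 2.6 × 10^-4 M
Check: 2s = 5.3 × 10^-4 ≪ 0.17, so the approximation is valid.

s ≈ 2.6 × 10^-4 M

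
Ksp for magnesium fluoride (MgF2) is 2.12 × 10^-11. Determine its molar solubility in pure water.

MgF2(s) <=> Mg^2+ + 2 F^-
Ksp = [Mg^2+][F^-]^2
With molar solubility s: [Mg^2+] = s, [F^-] = 2s.
So Ksp = s × (2s)^2 = 4s^3
s^3 = 2.12 × 10^-11 / 4, so s = 1.74 x 10^-4 M

1.74 x 10^-4 M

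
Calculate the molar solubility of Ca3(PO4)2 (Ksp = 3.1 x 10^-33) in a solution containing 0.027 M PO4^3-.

Ca3(PO4)2(s) ⇌ 3 Ca^2+ + 2 PO4^3-
Ksp = [Ca^2+]^3[PO4^3-]^2
Let s be the molar solubility in this solution. [Ca^2+] = 3s, [PO4^3-] = 0.027 + 2s ≈ 0.027 (common-ion effect: PO4^3- is already 0.027 M).
Ksp ≈ (3s)^3 × (0.027)^2
s = 5.4 × 10^-11 M
Check: 2s = 1.1 × 10^-10 ≪ 0.027, so the approximation is valid.

5.4e-11 M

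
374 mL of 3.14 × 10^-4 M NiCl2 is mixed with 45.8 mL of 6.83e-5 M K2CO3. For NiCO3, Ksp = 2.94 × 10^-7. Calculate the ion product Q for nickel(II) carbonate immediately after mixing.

Total volume = 374 + 45.8 = 419.8 mL.
[Ni^2+] = 3.14 × 10^-4 × (374/419.8) = 2.797 × 10^-4 M
[CO3^2-] = 6.83 × 10^-5 × (45.8/419.8) = 7.452 × 10^-6 M
NiCO3(s) ⇌ Ni^2+(aq) + CO3^2-(aq), so Q = [Ni^2+][CO3^2-]
Q = (2.797 × 10^-4)(7.452 × 10^-6) = 2.08 × 10^-9
Q < Ksp, so no precipitate of NiCO3 forms.

Q ≈ 2.08 × 10^-9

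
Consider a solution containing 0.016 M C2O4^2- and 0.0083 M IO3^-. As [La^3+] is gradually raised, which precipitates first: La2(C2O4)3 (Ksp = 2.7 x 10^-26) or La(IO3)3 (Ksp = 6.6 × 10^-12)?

Precipitation of each salt starts when its ion product equals its Ksp.
For La2(C2O4)3: 2.7 x 10^-26 = (0.016)^3 × [La^3+]^2  ⇒  [La^3+] = 8.1 × 10^-11 M.
For La(IO3)3: 6.6 × 10^-12 = (0.0083)^3 × [La^3+]  ⇒  [La^3+] = 1.2 × 10^-5 M.
The salt with the lower threshold [La^3+] precipitates first: La2(C2O4)3.

La2(C2O4)3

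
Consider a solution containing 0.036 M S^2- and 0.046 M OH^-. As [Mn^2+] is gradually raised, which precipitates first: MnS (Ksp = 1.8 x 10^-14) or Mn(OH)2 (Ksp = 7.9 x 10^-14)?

MnS

Precipitation of each salt starts when its ion product equals its Ksp.
For MnS: 1.8 x 10^-14 = 0.036 × [Mn^2+]  ⇒  [Mn^2+] = 5.0 × 10^-13 M.
For Mn(OH)2: 7.9 x 10^-14 = (0.046)^2 × [Mn^2+]  ⇒  [Mn^2+] = 3.7 x 10^-11 M.
The salt with the lower threshold [Mn^2+] precipitates first: MnS.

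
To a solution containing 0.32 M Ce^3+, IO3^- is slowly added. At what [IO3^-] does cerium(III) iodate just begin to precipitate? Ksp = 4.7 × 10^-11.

[IO3^-] ≈ 5.3 × 10^-4 M

Ce(IO3)3(s) ⇌ Ce^3+(aq) + 3 IO3^-(aq)
Ksp = [Ce^3+][IO3^-]^3
Precipitation begins when Q = Ksp. With [Ce^3+] = 0.32 M:
4.7 × 10^-11 = (0.32) × [IO3^-]^3
[IO3^-] = (4.7 × 10^-11 / 3.2 × 10^-1)^(1/3) = 5.3 × 10^-4 M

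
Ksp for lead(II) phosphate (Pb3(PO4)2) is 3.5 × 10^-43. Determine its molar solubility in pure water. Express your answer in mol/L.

Pb3(PO4)2(s) ⇌ 3 Pb^2+ + 2 PO4^3-
Ksp = [Pb^2+]^3[PO4^3-]^2
If s mol/L of Pb3(PO4)2 dissolves, [Pb^2+] = 3s and [PO4^3-] = 2s.
Ksp = (3s)^3(2s)^2 = 108s^5
s^5 = 3.5 × 10^-43 / 108, so s = 1.3 × 10^-9 M

s ≈ 1.3 × 10^-9 M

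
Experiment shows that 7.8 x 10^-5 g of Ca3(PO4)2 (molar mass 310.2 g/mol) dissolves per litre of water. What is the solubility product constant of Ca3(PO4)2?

Molar solubility s = (7.8 × 10^-5 g/L) / (310.2 g/mol) = 2.51 × 10^-7 M.
Ca3(PO4)2(s) <=> 3 Ca^2+ + 2 PO4^3-
If s mol/L of Ca3(PO4)2 dissolves, [Ca^2+] = 3s and [PO4^3-] = 2s.
Ksp = [Ca^2+]^3[PO4^3-]^2
So Ksp = (3s)^3 × (2s)^2 = 108s^5
Ksp = 108 × (2.51 × 10^-7)^5 = 1.1 × 10^-31

Ksp ≈ 1.1 × 10^-31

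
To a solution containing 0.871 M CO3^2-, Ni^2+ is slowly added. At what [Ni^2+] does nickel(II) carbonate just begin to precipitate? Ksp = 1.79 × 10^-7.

[Ni^2+] ≈ 2.06e-7 M

NiCO3(s) ⇌ Ni^2+(aq) + CO3^2-(aq)
Ksp = [Ni^2+][CO3^2-]
Precipitation begins when Q = Ksp. With [CO3^2-] = 0.871 M:
1.79 × 10^-7 = (0.871) × [Ni^2+]
[Ni^2+] = (1.79 × 10^-7 / 8.71 × 10^-1) = 2.06 × 10^-7 M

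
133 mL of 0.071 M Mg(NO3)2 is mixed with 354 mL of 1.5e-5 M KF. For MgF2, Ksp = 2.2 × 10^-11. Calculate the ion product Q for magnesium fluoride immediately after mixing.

Total volume = 133 + 354 = 487 mL.
[Mg^2+] = 7.1 × 10^-2 × (133/487) = 1.94 × 10^-2 M
[F^-] = 1.5 x 10^-5 × (354/487) = 1.09 x 10^-5 M
MgF2(s) ⇌ Mg^2+ + 2 F^-, so Q = [Mg^2+][F^-]^2
Q = (1.94 × 10^-2)(1.09 x 10^-5)^2 = 2.3 x 10^-12
Q < Ksp, so no precipitate of MgF2 forms.

Q = 2.3 x 10^-12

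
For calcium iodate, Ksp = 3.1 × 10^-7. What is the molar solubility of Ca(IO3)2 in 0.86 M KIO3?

Ca(IO3)2(s) ⇌ Ca^2+(aq) + 2 IO3^-(aq)
Ksp = [Ca^2+][IO3^-]^2
If s mol/L dissolves here, [Ca^2+] = s, [IO3^-] = 0.86 + 2s ≈ 0.86 (common-ion effect: IO3^- is already 0.86 M).
Ksp ≈ s × (0.86)^2
s = 4.2 × 10^-7 M
Check: 2s = 8.4 × 10^-7 ≪ 0.86, so the approximation is valid.

s ≈ 4.2 × 10^-7 M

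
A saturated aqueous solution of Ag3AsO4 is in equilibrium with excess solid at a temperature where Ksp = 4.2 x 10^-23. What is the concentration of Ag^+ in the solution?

[Ag^+] = 3.4e-6 M

Ag3AsO4(s) <=> 3 Ag^+(aq) + AsO4^3-(aq)
Ksp = [Ag^+]^3[AsO4^3-]
For each mole of Ag3AsO4 that dissolves: [Ag^+] = 3s, [AsO4^3-] = s.
So Ksp = (3s)^3 × s = 27s^4
s = (4.2 x 10^-23 / 27)^(1/4) = 1.12 × 10^-6 M
[Ag^+] = 3s = 3.4 × 10^-6 M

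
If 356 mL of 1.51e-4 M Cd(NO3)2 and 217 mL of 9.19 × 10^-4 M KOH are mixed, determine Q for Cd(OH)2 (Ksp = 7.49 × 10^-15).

Q = 1.14 × 10^-11

Total volume = 356 + 217 = 573 mL.
[Cd^2+] = 1.51 x 10^-4 × (356/573) = 9.382 × 10^-5 M
[OH^-] = 9.19 × 10^-4 × (217/573) = 3.480 x 10^-4 M
Cd(OH)2(s) ⇌ Cd^2+(aq) + 2 OH^-(aq), so Q = [Cd^2+][OH^-]^2
Q = (9.382 × 10^-5)(3.480 x 10^-4)^2 = 1.14 × 10^-11
Q > Ksp, so Cd(OH)2 will precipitate.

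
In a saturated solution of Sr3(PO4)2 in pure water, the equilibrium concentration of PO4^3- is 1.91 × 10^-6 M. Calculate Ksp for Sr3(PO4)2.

Ksp ≈ 8.58 × 10^-29

Sr3(PO4)2(s) ⇌ 3 Sr^2+(aq) + 2 PO4^3-(aq)
Stoichiometry gives [Sr^2+] = (3/2)[PO4^3-] = 2.865 x 10^-6 M.
Ksp = [Sr^2+]^3[PO4^3-]^2
Ksp = (2.865 × 10^-6)^3 × (1.91 × 10^-6)^2 = 8.58 x 10^-29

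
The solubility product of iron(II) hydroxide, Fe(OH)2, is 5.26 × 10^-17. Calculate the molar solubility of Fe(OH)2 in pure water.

Fe(OH)2(s) ⇌ Fe^2+(aq) + 2 OH^-(aq)
Ksp = [Fe^2+][OH^-]^2
Let s = molar solubility. Then [Fe^2+] = s and [OH^-] = 2s.
Substituting: Ksp = s(2s)^2 = 4s^3
s = (5.26 × 10^-17 / 4)^(1/3) = 2.36 x 10^-6 M

s = 2.36 × 10^-6 M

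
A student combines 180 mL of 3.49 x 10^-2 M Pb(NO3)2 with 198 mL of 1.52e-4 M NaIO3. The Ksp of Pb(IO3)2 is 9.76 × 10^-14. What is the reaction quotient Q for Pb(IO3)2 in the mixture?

Total volume = 180 + 198 = 378 mL.
[Pb^2+] = 3.49 × 10^-2 × (180/378) = 1.662 × 10^-2 M
[IO3^-] = 1.52 × 10^-4 × (198/378) = 7.962 × 10^-5 M
Pb(IO3)2(s) <=> Pb^2+ + 2 IO3^-, so Q = [Pb^2+][IO3^-]^2
Q = (1.662 x 10^-2)(7.962 x 10^-5)^2 = 1.05 x 10^-10
Q > Ksp, so Pb(IO3)2 will precipitate.

Q = 1.05 x 10^-10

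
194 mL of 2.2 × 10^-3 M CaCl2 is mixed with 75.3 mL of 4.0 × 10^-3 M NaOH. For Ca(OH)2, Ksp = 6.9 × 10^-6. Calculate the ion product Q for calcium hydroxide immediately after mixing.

Q ≈ 2.0e-9

Total volume = 194 + 75.3 = 269.3 mL.
[Ca^2+] = 2.2 x 10^-3 × (194/269.3) = 1.58 × 10^-3 M
[OH^-] = 4.0 × 10^-3 × (75.3/269.3) = 1.12 × 10^-3 M
Ca(OH)2(s) ⇌ Ca^2+ + 2 OH^-, so Q = [Ca^2+][OH^-]^2
Q = (1.58 × 10^-3)(1.12 × 10^-3)^2 = 2.0 x 10^-9
Q < Ksp, so no precipitate of Ca(OH)2 forms.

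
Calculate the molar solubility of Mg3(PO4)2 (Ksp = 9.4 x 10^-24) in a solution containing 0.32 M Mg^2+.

Mg3(PO4)2(s) ⇌ 3 Mg^2+ + 2 PO4^3-
Ksp = [Mg^2+]^3[PO4^3-]^2
Let s be the molar solubility in this solution. [Mg^2+] = 0.32 + 3s ≈ 0.32, [PO4^3-] = 2s (Ksp is small, so little additional dissolves).
Ksp ≈ (0.32)^3 × (2s)^2
s = 8.5 × 10^-12 M
Check: 3s = 2.5 × 10^-11 ≪ 0.32, so the approximation is valid.

s = 8.5e-12 M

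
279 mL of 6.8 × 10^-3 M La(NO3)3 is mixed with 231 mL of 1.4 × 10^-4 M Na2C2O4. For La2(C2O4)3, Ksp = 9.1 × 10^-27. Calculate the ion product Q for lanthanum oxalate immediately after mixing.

Q = 3.5e-18

Total volume = 279 + 231 = 510 mL.
[La^3+] = 6.8 × 10^-3 × (279/510) = 3.72 × 10^-3 M
[C2O4^2-] = 1.4 x 10^-4 × (231/510) = 6.34 x 10^-5 M
La2(C2O4)3(s) ⇌ 2 La^3+(aq) + 3 C2O4^2-(aq), so Q = [La^3+]^2[C2O4^2-]^3
Q = (3.72 x 10^-3)^2(6.34 × 10^-5)^3 = 3.5 x 10^-18
Q > Ksp, so La2(C2O4)3 will precipitate.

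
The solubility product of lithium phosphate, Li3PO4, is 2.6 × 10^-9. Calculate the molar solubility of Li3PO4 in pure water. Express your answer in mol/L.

Li3PO4(s) ⇌ 3 Li^+ + PO4^3-
Ksp = [Li^+]^3[PO4^3-]
For each mole of Li3PO4 that dissolves: [Li^+] = 3s, [PO4^3-] = s.
Ksp = (3s)^3s = 27s^4
s^4 = 2.6 × 10^-9 / 27, so s = 3.1 x 10^-3 M

s ≈ 3.1 × 10^-3 M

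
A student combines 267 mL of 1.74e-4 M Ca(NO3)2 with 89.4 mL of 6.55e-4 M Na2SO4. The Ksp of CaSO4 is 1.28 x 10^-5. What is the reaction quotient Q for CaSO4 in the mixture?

Total volume = 267 + 89.4 = 356.4 mL.
[Ca^2+] = 1.74 × 10^-4 × (267/356.4) = 1.304 × 10^-4 M
[SO4^2-] = 6.55 x 10^-4 × (89.4/356.4) = 1.643 × 10^-4 M
CaSO4(s) ⇌ Ca^2+(aq) + SO4^2-(aq), so Q = [Ca^2+][SO4^2-]
Q = (1.304 x 10^-4)(1.643 × 10^-4) = 2.14 x 10^-8
Q < Ksp, so no precipitate of CaSO4 forms.

Q ≈ 2.14 x 10^-8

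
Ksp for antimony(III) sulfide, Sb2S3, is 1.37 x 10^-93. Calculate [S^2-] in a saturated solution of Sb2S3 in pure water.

[S^2-] = 3.15 × 10^-19 M

Sb2S3(s) ⇌ 2 Sb^3+ + 3 S^2-
Ksp = [Sb^3+]^2[S^2-]^3
If s mol/L of Sb2S3 dissolves, [Sb^3+] = 2s and [S^2-] = 3s.
So Ksp = (2s)^2 × (3s)^3 = 108s^5
s = (1.37 x 10^-93 / 108)^(1/5) = 1.049 × 10^-19 M
[S^2-] = 3s = 3.15 × 10^-19 M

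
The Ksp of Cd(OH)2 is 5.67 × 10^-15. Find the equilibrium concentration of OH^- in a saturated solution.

Cd(OH)2(s) ⇌ Cd^2+ + 2 OH^-
Ksp = [Cd^2+][OH^-]^2
If s mol/L of Cd(OH)2 dissolves, [Cd^2+] = s and [OH^-] = 2s.
Ksp = s(2s)^2 = 4s^3
s = (5.67 × 10^-15 / 4)^(1/3) = 1.123 × 10^-5 M
[OH^-] = 2s = 2.25 × 10^-5 M

[OH^-] ≈ 2.25 x 10^-5 M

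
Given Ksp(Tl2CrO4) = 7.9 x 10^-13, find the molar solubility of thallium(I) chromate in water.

s ≈ 5.8 × 10^-5 M

Tl2CrO4(s) <=> 2 Tl^+ + CrO4^2-
Ksp = [Tl^+]^2[CrO4^2-]
If s mol/L of Tl2CrO4 dissolves, [Tl^+] = 2s and [CrO4^2-] = s.
Ksp = (2s)^2s = 4s^3
Solving, s = (7.9 x 10^-13/4)^(1/3) = 5.8 × 10^-5 M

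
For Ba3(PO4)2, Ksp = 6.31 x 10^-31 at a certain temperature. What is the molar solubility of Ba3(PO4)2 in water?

Ba3(PO4)2(s) ⇌ 3 Ba^2+ + 2 PO4^3-
Ksp = [Ba^2+]^3[PO4^3-]^2
If s mol/L of Ba3(PO4)2 dissolves, [Ba^2+] = 3s and [PO4^3-] = 2s.
Ksp = (3s)^3(2s)^2 = 108s^5
s^5 = 6.31 x 10^-31 / 108, so s = 3.58 × 10^-7 M

s = 3.58e-7 M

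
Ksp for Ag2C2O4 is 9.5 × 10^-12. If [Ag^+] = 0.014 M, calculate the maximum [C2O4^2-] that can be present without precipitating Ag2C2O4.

Ag2C2O4(s) <=> 2 Ag^+ + C2O4^2-
Ksp = [Ag^+]^2[C2O4^2-]
Precipitation begins when Q = Ksp. With [Ag^+] = 0.014 M:
9.5 × 10^-12 = (0.014)^2 × [C2O4^2-]
[C2O4^2-] = (9.5 × 10^-12 / 1.96 x 10^-4) = 4.8 x 10^-8 M

[C2O4^2-] = 4.8 × 10^-8 M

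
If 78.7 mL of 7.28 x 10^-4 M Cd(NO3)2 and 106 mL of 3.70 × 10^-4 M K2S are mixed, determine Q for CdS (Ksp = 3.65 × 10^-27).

Total volume = 78.7 + 106 = 184.7 mL.
[Cd^2+] = 7.28 × 10^-4 × (78.7/184.7) = 3.102 × 10^-4 M
[S^2-] = 3.70 × 10^-4 × (106/184.7) = 2.123 × 10^-4 M
CdS(s) <=> Cd^2+(aq) + S^2-(aq), so Q = [Cd^2+][S^2-]
Q = (3.102 × 10^-4)(2.123 x 10^-4) = 6.59 × 10^-8
Q > Ksp, so CdS will precipitate.

6.59e-8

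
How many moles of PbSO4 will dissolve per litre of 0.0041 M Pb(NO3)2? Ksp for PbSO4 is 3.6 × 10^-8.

8.8 × 10^-6 M

PbSO4(s) <=> Pb^2+(aq) + SO4^2-(aq)
Ksp = [Pb^2+][SO4^2-]
If s mol/L dissolves here, [Pb^2+] = 0.0041 + s ≈ 0.0041, [SO4^2-] = s (since Pb^2+ from Pb(NO3)2 dominates).
Ksp ≈ 0.0041 × s
s = 8.8 x 10^-6 M
Check: s = 8.8 x 10^-6 ≪ 0.0041, so the approximation is valid.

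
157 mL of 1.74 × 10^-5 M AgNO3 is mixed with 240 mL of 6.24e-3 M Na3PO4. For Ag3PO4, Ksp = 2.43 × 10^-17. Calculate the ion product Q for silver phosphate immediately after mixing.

Q = 1.23 x 10^-18

Total volume = 157 + 240 = 397 mL.
[Ag^+] = 1.74 × 10^-5 × (157/397) = 6.881 x 10^-6 M
[PO4^3-] = 6.24 × 10^-3 × (240/397) = 3.772 × 10^-3 M
Ag3PO4(s) <=> 3 Ag^+(aq) + PO4^3-(aq), so Q = [Ag^+]^3[PO4^3-]
Q = (6.881 × 10^-6)^3(3.772 × 10^-3) = 1.23 × 10^-18
Q < Ksp, so no precipitate of Ag3PO4 forms.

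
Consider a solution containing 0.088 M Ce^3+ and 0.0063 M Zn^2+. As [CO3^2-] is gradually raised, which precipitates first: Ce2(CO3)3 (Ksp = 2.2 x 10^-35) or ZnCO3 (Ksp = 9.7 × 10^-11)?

Each salt begins to precipitate when Q = Ksp, i.e. when [CO3^2-] reaches its threshold.
For Ce2(CO3)3: 2.2 x 10^-35 = (0.088)^2 × [CO3^2-]^3  ⇒  [CO3^2-] = 1.4 × 10^-11 M.
For ZnCO3: 9.7 × 10^-11 = 0.0063 × [CO3^2-]  ⇒  [CO3^2-] = 1.5 x 10^-8 M.
The salt with the lower threshold [CO3^2-] precipitates first: Ce2(CO3)3.

Ce2(CO3)3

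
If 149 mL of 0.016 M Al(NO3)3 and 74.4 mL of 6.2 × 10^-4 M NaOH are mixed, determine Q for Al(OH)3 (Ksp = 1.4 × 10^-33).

Total volume = 149 + 74.4 = 223.4 mL.
[Al^3+] = 1.6 × 10^-2 × (149/223.4) = 1.07 x 10^-2 M
[OH^-] = 6.2 × 10^-4 × (74.4/223.4) = 2.06 x 10^-4 M
Al(OH)3(s) ⇌ Al^3+ + 3 OH^-, so Q = [Al^3+][OH^-]^3
Q = (1.07 × 10^-2)(2.06 x 10^-4)^3 = 9.4 × 10^-14
Q > Ksp, so Al(OH)3 will precipitate.

Q = 9.4e-14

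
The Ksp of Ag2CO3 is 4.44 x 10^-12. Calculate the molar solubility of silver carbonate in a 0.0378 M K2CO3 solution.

Ag2CO3(s) ⇌ 2 Ag^+ + CO3^2-
Ksp = [Ag^+]^2[CO3^2-]
Let s be the molar solubility in this solution. [Ag^+] = 2s, [CO3^2-] = 0.0378 + s ≈ 0.0378 (common-ion effect: CO3^2- is already 0.0378 M).
Ksp ≈ (2s)^2 × 0.0378
s = 5.42 × 10^-6 M
Check: s = 5.4 × 10^-6 ≪ 0.0378, so the approximation is valid.

s = 5.42 × 10^-6 M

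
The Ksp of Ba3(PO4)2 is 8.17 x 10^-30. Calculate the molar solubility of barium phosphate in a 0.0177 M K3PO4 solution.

s = 9.88e-10 M

Ba3(PO4)2(s) ⇌ 3 Ba^2+ + 2 PO4^3-
Ksp = [Ba^2+]^3[PO4^3-]^2
Let s be the molar solubility in this solution. [Ba^2+] = 3s, [PO4^3-] = 0.0177 + 2s ≈ 0.0177 (since PO4^3- from K3PO4 dominates).
Ksp ≈ (3s)^3 × (0.0177)^2
s = 9.88 × 10^-10 M
Check: 2s = 2.0 x 10^-9 ≪ 0.0177, so the approximation is valid.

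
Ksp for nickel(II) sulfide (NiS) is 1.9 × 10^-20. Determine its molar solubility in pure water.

NiS(s) ⇌ Ni^2+(aq) + S^2-(aq)
Ksp = [Ni^2+][S^2-]
For each mole of NiS that dissolves: [Ni^2+] = s, [S^2-] = s.
Ksp = (s)(s) = s^2
s = (1.9 × 10^-20)^(1/2) = 1.4 × 10^-10 M

s ≈ 1.4e-10 M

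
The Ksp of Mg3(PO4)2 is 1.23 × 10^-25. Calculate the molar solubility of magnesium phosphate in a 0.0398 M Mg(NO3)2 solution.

s ≈ 2.21e-11 M

Mg3(PO4)2(s) <=> 3 Mg^2+ + 2 PO4^3-
Ksp = [Mg^2+]^3[PO4^3-]^2
Let s = moles of Mg3(PO4)2 that dissolve per litre. [Mg^2+] = 0.0398 + 3s ≈ 0.0398, [PO4^3-] = 2s (Ksp is small, so little additional dissolves).
Ksp ≈ (0.0398)^3 × (2s)^2
s = 2.21 x 10^-11 M
Check: 3s = 6.6 × 10^-11 ≪ 0.0398, so the approximation is valid.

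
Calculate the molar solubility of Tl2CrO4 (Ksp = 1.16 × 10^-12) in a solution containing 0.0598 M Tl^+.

Tl2CrO4(s) <=> 2 Tl^+ + CrO4^2-
Ksp = [Tl^+]^2[CrO4^2-]
Let s be the molar solubility in this solution. [Tl^+] = 0.0598 + 2s ≈ 0.0598, [CrO4^2-] = s (since the Tl^+ already present dominates).
Ksp ≈ (0.0598)^2 × s
s = 3.24 × 10^-10 M
Check: 2s = 6.5 × 10^-10 ≪ 0.0598, so the approximation is valid.

3.24e-10 M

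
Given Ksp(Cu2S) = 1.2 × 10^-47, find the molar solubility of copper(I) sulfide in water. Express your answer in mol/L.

Cu2S(s) ⇌ 2 Cu^+(aq) + S^2-(aq)
Ksp = [Cu^+]^2[S^2-]
With molar solubility s: [Cu^+] = 2s, [S^2-] = s.
Ksp = (2s)^2s = 4s^3
s^3 = 1.2 × 10^-47 / 4, so s = 1.4 × 10^-16 M

s ≈ 1.4e-16 M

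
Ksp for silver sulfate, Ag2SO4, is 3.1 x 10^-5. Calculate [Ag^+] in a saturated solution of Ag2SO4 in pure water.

Ag2SO4(s) ⇌ 2 Ag^+ + SO4^2-
Ksp = [Ag^+]^2[SO4^2-]
For each mole of Ag2SO4 that dissolves: [Ag^+] = 2s, [SO4^2-] = s.
Substituting: Ksp = (2s)^2s = 4s^3
Solving, s = (3.1 x 10^-5/4)^(1/3) = 1.98 × 10^-2 M
[Ag^+] = 2s = 4.0 x 10^-2 M

[Ag^+] = 0.040 M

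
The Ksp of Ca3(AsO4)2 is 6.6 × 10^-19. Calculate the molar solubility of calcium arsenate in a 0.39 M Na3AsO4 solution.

Ca3(AsO4)2(s) ⇌ 3 Ca^2+(aq) + 2 AsO4^3-(aq)
Ksp = [Ca^2+]^3[AsO4^3-]^2
Let s = moles of Ca3(AsO4)2 that dissolve per litre. [Ca^2+] = 3s, [AsO4^3-] = 0.39 + 2s ≈ 0.39 (common-ion effect: AsO4^3- is already 0.39 M).
Ksp ≈ (3s)^3 × (0.39)^2
s = 5.4 x 10^-7 M
Check: 2s = 1.1 × 10^-6 ≪ 0.39, so the approximation is valid.

s ≈ 5.4 × 10^-7 M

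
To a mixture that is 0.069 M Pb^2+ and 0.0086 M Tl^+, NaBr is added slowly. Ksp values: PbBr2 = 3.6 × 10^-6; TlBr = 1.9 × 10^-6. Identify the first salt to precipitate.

TlBr

Each salt begins to precipitate when Q = Ksp, i.e. when [Br^-] reaches its threshold.
For PbBr2: 3.6 × 10^-6 = 0.069 × [Br^-]^2  ⇒  [Br^-] = 7.2 × 10^-3 M.
For TlBr: 1.9 × 10^-6 = 0.0086 × [Br^-]  ⇒  [Br^-] = 2.2 × 10^-4 M.
The salt with the lower threshold [Br^-] precipitates first: TlBr.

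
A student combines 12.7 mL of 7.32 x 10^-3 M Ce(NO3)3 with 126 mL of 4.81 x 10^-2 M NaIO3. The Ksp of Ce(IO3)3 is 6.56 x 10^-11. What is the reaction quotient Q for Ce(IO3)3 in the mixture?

5.59 x 10^-8

Total volume = 12.7 + 126 = 138.7 mL.
[Ce^3+] = 7.32 x 10^-3 × (12.7/138.7) = 6.703 × 10^-4 M
[IO3^-] = 4.81 x 10^-2 × (126/138.7) = 4.370 × 10^-2 M
Ce(IO3)3(s) ⇌ Ce^3+(aq) + 3 IO3^-(aq), so Q = [Ce^3+][IO3^-]^3
Q = (6.703 x 10^-4)(4.370 × 10^-2)^3 = 5.59 × 10^-8
Q > Ksp, so Ce(IO3)3 will precipitate.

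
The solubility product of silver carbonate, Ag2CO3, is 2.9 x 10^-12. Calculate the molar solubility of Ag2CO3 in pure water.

s = 9.0 × 10^-5 M

Ag2CO3(s) ⇌ 2 Ag^+(aq) + CO3^2-(aq)
Ksp = [Ag^+]^2[CO3^2-]
With molar solubility s: [Ag^+] = 2s, [CO3^2-] = s.
Substituting: Ksp = (2s)^2s = 4s^3
Solving, s = (2.9 x 10^-12/4)^(1/3) = 9.0 × 10^-5 M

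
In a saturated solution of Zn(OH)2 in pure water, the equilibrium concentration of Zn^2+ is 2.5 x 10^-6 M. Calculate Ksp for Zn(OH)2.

Zn(OH)2(s) ⇌ Zn^2+(aq) + 2 OH^-(aq)
Stoichiometry gives [OH^-] = (2/1)[Zn^2+] = 5.00 × 10^-6 M.
Ksp = [Zn^2+][OH^-]^2
Ksp = 2.5 x 10^-6 × (5.00 × 10^-6)^2 = 6.3 × 10^-17

6.3 × 10^-17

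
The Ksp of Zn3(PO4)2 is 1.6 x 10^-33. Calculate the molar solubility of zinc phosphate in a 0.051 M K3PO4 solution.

Zn3(PO4)2(s) <=> 3 Zn^2+ + 2 PO4^3-
Ksp = [Zn^2+]^3[PO4^3-]^2
Let s be the molar solubility in this solution. [Zn^2+] = 3s, [PO4^3-] = 0.051 + 2s ≈ 0.051 (common-ion effect: PO4^3- is already 0.051 M).
Ksp ≈ (3s)^3 × (0.051)^2
s = 2.8 × 10^-11 M
Check: 2s = 5.7 × 10^-11 ≪ 0.051, so the approximation is valid.

2.8e-11 M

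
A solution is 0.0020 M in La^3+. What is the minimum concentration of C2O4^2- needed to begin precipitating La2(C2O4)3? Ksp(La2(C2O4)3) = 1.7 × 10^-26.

La2(C2O4)3(s) <=> 2 La^3+(aq) + 3 C2O4^2-(aq)
Ksp = [La^3+]^2[C2O4^2-]^3
Precipitation begins when Q = Ksp. With [La^3+] = 0.0020 M:
1.7 × 10^-26 = (0.0020)^2 × [C2O4^2-]^3
[C2O4^2-] = (1.7 × 10^-26 / 4.00 × 10^-6)^(1/3) = 1.6 × 10^-7 M

1.6e-7 M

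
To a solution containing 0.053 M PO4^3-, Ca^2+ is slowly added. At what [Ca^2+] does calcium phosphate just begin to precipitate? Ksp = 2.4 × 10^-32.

[Ca^2+] = 2.0 x 10^-10 M

Ca3(PO4)2(s) <=> 3 Ca^2+ + 2 PO4^3-
Ksp = [Ca^2+]^3[PO4^3-]^2
Precipitation begins when Q = Ksp. With [PO4^3-] = 0.053 M:
2.4 × 10^-32 = (0.053)^2 × [Ca^2+]^3
[Ca^2+] = (2.4 × 10^-32 / 2.81 × 10^-3)^(1/3) = 2.0 × 10^-10 M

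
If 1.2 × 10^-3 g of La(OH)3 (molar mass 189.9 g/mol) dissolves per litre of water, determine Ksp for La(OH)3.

Ksp = 4.3 × 10^-20

Molar solubility s = (1.2 × 10^-3 g/L) / (189.9 g/mol) = 6.32 × 10^-6 M.
La(OH)3(s) <=> La^3+(aq) + 3 OH^-(aq)
If s mol/L of La(OH)3 dissolves, [La^3+] = s and [OH^-] = 3s.
Ksp = [La^3+][OH^-]^3
Ksp = s(3s)^3 = 27s^4
With s = 6.32 × 10^-6: Ksp = 4.3 × 10^-20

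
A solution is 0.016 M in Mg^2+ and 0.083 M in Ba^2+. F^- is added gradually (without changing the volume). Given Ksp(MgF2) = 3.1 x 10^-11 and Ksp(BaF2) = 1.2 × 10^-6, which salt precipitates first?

MgF2

Each salt begins to precipitate when Q = Ksp, i.e. when [F^-] reaches its threshold.
For MgF2: 3.1 x 10^-11 = 0.016 × [F^-]^2  ⇒  [F^-] = 4.4 × 10^-5 M.
For BaF2: 1.2 × 10^-6 = 0.083 × [F^-]^2  ⇒  [F^-] = 3.8 × 10^-3 M.
The salt with the lower threshold [F^-] precipitates first: MgF2.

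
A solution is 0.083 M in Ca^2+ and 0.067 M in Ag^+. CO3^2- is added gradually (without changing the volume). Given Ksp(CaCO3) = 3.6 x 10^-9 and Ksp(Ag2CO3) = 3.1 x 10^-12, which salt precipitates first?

Ag2CO3

Precipitation of each salt starts when its ion product equals its Ksp.
For CaCO3: 3.6 x 10^-9 = 0.083 × [CO3^2-]  ⇒  [CO3^2-] = 4.3 × 10^-8 M.
For Ag2CO3: 3.1 x 10^-12 = (0.067)^2 × [CO3^2-]  ⇒  [CO3^2-] = 6.9 × 10^-10 M.
The salt with the lower threshold [CO3^2-] precipitates first: Ag2CO3.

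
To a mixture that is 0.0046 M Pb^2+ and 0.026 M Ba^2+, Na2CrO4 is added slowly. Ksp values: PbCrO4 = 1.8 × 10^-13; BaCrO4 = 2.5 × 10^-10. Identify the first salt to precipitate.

PbCrO4

Precipitation of each salt starts when its ion product equals its Ksp.
For PbCrO4: 1.8 × 10^-13 = 0.0046 × [CrO4^2-]  ⇒  [CrO4^2-] = 3.9 x 10^-11 M.
For BaCrO4: 2.5 × 10^-10 = 0.026 × [CrO4^2-]  ⇒  [CrO4^2-] = 9.6 x 10^-9 M.
The salt with the lower threshold [CrO4^2-] precipitates first: PbCrO4.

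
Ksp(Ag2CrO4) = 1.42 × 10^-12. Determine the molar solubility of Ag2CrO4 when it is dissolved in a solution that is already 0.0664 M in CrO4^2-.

Ag2CrO4(s) ⇌ 2 Ag^+(aq) + CrO4^2-(aq)
Ksp = [Ag^+]^2[CrO4^2-]
If s mol/L dissolves here, [Ag^+] = 2s, [CrO4^2-] = 0.0664 + s ≈ 0.0664 (common-ion effect: CrO4^2- is already 0.0664 M).
Ksp ≈ (2s)^2 × 0.0664
s = 2.31 × 10^-6 M
Check: s = 2.3 × 10^-6 ≪ 0.0664, so the approximation is valid.

s = 2.31 × 10^-6 M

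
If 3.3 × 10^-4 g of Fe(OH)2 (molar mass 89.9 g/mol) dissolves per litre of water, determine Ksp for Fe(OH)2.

Ksp ≈ 2.0 x 10^-16

Molar solubility s = (3.3 × 10^-4 g/L) / (89.9 g/mol) = 3.67 × 10^-6 M.
Fe(OH)2(s) ⇌ Fe^2+(aq) + 2 OH^-(aq)
If s mol/L of Fe(OH)2 dissolves, [Fe^2+] = s and [OH^-] = 2s.
Ksp = [Fe^2+][OH^-]^2
Ksp = s(2s)^2 = 4s^3
Ksp = 4 × (3.67 × 10^-6)^3 = 2.0 × 10^-16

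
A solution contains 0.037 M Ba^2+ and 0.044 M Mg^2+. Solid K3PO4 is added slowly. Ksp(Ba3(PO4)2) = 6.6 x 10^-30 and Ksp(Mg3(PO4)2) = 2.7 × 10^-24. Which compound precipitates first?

Precipitation of each salt starts when its ion product equals its Ksp.
For Ba3(PO4)2: 6.6 x 10^-30 = (0.037)^3 × [PO4^3-]^2  ⇒  [PO4^3-] = 3.6 × 10^-13 M.
For Mg3(PO4)2: 2.7 × 10^-24 = (0.044)^3 × [PO4^3-]^2  ⇒  [PO4^3-] = 1.8 × 10^-10 M.
The salt with the lower threshold [PO4^3-] precipitates first: Ba3(PO4)2.

Ba3(PO4)2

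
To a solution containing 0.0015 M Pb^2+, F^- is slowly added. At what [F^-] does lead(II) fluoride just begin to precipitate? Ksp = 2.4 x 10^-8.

PbF2(s) <=> Pb^2+(aq) + 2 F^-(aq)
Ksp = [Pb^2+][F^-]^2
Precipitation begins when Q = Ksp. With [Pb^2+] = 0.0015 M:
2.4 x 10^-8 = (0.0015) × [F^-]^2
[F^-] = (2.4 x 10^-8 / 1.5 x 10^-3)^(1/2) = 4.0 × 10^-3 M

[F^-] ≈ 4.0 × 10^-3 M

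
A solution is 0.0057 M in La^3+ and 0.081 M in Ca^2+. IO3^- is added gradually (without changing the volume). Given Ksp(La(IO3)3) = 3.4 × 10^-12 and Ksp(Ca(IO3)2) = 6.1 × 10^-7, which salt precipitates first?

La(IO3)3

Precipitation of each salt starts when its ion product equals its Ksp.
For La(IO3)3: 3.4 × 10^-12 = 0.0057 × [IO3^-]^3  ⇒  [IO3^-] = 8.4 × 10^-4 M.
For Ca(IO3)2: 6.1 × 10^-7 = 0.081 × [IO3^-]^2  ⇒  [IO3^-] = 2.7 × 10^-3 M.
The salt with the lower threshold [IO3^-] precipitates first: La(IO3)3.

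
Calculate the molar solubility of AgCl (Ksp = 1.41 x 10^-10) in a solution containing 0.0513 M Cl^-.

s ≈ 2.75 × 10^-9 M

AgCl(s) <=> Ag^+(aq) + Cl^-(aq)
Ksp = [Ag^+][Cl^-]
Let s = moles of AgCl that dissolve per litre. [Ag^+] = s, [Cl^-] = 0.0513 + s ≈ 0.0513 (common-ion effect: Cl^- is already 0.0513 M).
Ksp ≈ s × 0.0513
s = 2.75 × 10^-9 M
Check: s = 2.7 × 10^-9 ≪ 0.0513, so the approximation is valid.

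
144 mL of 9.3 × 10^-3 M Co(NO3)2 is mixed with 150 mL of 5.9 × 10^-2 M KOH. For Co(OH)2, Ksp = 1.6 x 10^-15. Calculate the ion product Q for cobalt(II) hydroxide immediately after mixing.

Total volume = 144 + 150 = 294 mL.
[Co^2+] = 9.3 × 10^-3 × (144/294) = 4.56 × 10^-3 M
[OH^-] = 5.9 x 10^-2 × (150/294) = 3.01 × 10^-2 M
Co(OH)2(s) <=> Co^2+ + 2 OH^-, so Q = [Co^2+][OH^-]^2
Q = (4.56 x 10^-3)(3.01 × 10^-2)^2 = 4.1 × 10^-6
Q > Ksp, so Co(OH)2 will precipitate.

4.1 × 10^-6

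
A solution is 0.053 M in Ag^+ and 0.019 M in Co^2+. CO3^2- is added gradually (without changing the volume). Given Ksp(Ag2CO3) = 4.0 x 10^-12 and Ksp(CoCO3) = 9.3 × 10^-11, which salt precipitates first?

Ag2CO3

Each salt begins to precipitate when Q = Ksp, i.e. when [CO3^2-] reaches its threshold.
For Ag2CO3: 4.0 x 10^-12 = (0.053)^2 × [CO3^2-]  ⇒  [CO3^2-] = 1.4 x 10^-9 M.
For CoCO3: 9.3 × 10^-11 = 0.019 × [CO3^2-]  ⇒  [CO3^2-] = 4.9 × 10^-9 M.
The salt with the lower threshold [CO3^2-] precipitates first: Ag2CO3.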